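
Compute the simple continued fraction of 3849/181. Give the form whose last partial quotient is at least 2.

[21; 3, 1, 3, 2, 1, 3]

3849 = 21·181 + 48
181 = 3·48 + 37
48 = 1·37 + 11
37 = 3·11 + 4
11 = 2·4 + 3
4 = 1·3 + 1
3 = 3·1 + 0  (stop)
So 3849/181 = [21; 3, 1, 3, 2, 1, 3].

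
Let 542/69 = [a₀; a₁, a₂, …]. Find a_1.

542 = 7·69 + 59   →  a_0 = 7
69 = 1·59 + 10   →  a_1 = 1

1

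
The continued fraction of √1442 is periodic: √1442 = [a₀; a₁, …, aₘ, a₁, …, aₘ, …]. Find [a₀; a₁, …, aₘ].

[37; 1, 36, 1, 74]

a₀ = ⌊√1442⌋ = 37.
With m₀=0, d₀=1 and mₖ₊₁ = dₖaₖ − mₖ, dₖ₊₁ = (n − mₖ₊₁²)/dₖ, aₖ₊₁ = ⌊(a₀+mₖ₊₁)/dₖ₊₁⌋:
  k=1: m=37, d=73, a=1
  k=2: m=36, d=2, a=36
  k=3: m=36, d=73, a=1
  k=4: m=37, d=1, a=74
d=1 and a=2a₀=74 at k=4, so the next step gives (m, d) = (37, 73) again — its k=1 value — and the period has length 4.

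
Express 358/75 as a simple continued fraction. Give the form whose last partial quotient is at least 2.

[4; 1, 3, 2, 2, 3]

358 = 4·75 + 58
75 = 1·58 + 17
58 = 3·17 + 7
17 = 2·7 + 3
7 = 2·3 + 1
3 = 3·1 + 0  (stop)
So 358/75 = [4; 1, 3, 2, 2, 3].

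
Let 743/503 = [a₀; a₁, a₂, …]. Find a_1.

2

743 = 1·503 + 240   →  a_0 = 1
503 = 2·240 + 23   →  a_1 = 2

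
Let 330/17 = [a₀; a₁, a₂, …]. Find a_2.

330 = 19·17 + 7   →  a_0 = 19
17 = 2·7 + 3   →  a_1 = 2
7 = 2·3 + 1   →  a_2 = 2

2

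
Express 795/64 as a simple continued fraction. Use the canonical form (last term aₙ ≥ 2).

795 = 12×64 + 27
64 = 2×27 + 10
27 = 2×10 + 7
10 = 1×7 + 3
7 = 2×3 + 1
3 = 3×1 + 0  (stop)
So 795/64 = [12; 2, 2, 1, 2, 3].

[12; 2, 2, 1, 2, 3]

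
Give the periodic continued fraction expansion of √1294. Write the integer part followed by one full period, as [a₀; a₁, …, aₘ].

[35; 1, 34, 1, 70]

a₀ = ⌊√1294⌋ = 35.
With m₀=0, d₀=1 and mₖ₊₁ = dₖaₖ − mₖ, dₖ₊₁ = (n − mₖ₊₁²)/dₖ, aₖ₊₁ = ⌊(a₀+mₖ₊₁)/dₖ₊₁⌋:
  k=1: m=35, d=69, a=1
  k=2: m=34, d=2, a=34
  k=3: m=34, d=69, a=1
  k=4: m=35, d=1, a=70
d=1 and a=2a₀=70 at k=4, so the next step gives (m, d) = (35, 69) again — its k=1 value — and the period has length 4.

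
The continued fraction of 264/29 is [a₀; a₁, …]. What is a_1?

264 = 9·29 + 3   →  a_0 = 9
29 = 9·3 + 2   →  a_1 = 9

9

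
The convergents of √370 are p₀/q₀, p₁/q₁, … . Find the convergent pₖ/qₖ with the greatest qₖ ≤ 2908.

√370 = [19; 4, 4, 38, …] (period length 3).
Convergents:
  p_0/q_0 = 19/1
  p_1/q_1 = 77/4
  p_2/q_2 = 327/17
  p_3/q_3 = 12503/650
  p_4/q_4 = 50339/2617
  p_5/q_5 = 213859/11118
q_4 = 2617 ≤ 2908 < 11118 = q_5, so the answer is 50339/2617.

50339/2617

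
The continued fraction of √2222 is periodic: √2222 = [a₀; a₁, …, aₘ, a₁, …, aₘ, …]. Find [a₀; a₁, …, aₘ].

a₀ = ⌊√2222⌋ = 47.
With m₀=0, d₀=1 and mₖ₊₁ = dₖaₖ − mₖ, dₖ₊₁ = (n − mₖ₊₁²)/dₖ, aₖ₊₁ = ⌊(a₀+mₖ₊₁)/dₖ₊₁⌋:
  k=1: m=47, d=13, a=7
  k=2: m=44, d=22, a=4
  k=3: m=44, d=13, a=7
  k=4: m=47, d=1, a=94
d=1 and a=2a₀=94 at k=4, so the next step gives (m, d) = (47, 13) again — its k=1 value — and the period has length 4.

[47; 7, 4, 7, 94]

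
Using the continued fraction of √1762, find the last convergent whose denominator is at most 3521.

146287/3485

√1762 = [41; 1, 40, 1, 82, …] (period length 4).
Convergents:
  p_0/q_0 = 41/1
  p_1/q_1 = 42/1
  p_2/q_2 = 1721/41
  p_3/q_3 = 1763/42
  p_4/q_4 = 146287/3485
  p_5/q_5 = 148050/3527
q_4 = 3485 ≤ 3521 < 3527 = q_5, so the answer is 146287/3485.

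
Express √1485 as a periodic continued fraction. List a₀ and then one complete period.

a₀ = ⌊√1485⌋ = 38.
With m₀=0, d₀=1 and mₖ₊₁ = dₖaₖ − mₖ, dₖ₊₁ = (n − mₖ₊₁²)/dₖ, aₖ₊₁ = ⌊(a₀+mₖ₊₁)/dₖ₊₁⌋:
  k=1: m=38, d=41, a=1
  k=2: m=3, d=36, a=1
  k=3: m=33, d=11, a=6
  k=4: m=33, d=36, a=1
  k=5: m=3, d=41, a=1
  k=6: m=38, d=1, a=76
d=1 and a=2a₀=76 at k=6, so the next step gives (m, d) = (38, 41) again — its k=1 value — and the period has length 6.

[38; 1, 1, 6, 1, 1, 76]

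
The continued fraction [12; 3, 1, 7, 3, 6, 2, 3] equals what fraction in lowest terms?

56165/4582

Fold from the inside: start with 3/1.
  2 + 1/3 = 7/3
  6 + 3/7 = 45/7
  3 + 7/45 = 142/45
  7 + 45/142 = 1039/142
  1 + 142/1039 = 1181/1039
  3 + 1039/1181 = 4582/1181
  12 + 1181/4582 = 56165/4582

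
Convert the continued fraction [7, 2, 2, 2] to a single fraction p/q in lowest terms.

89/12

Using pₖ = aₖpₖ₋₁ + pₖ₋₂ and qₖ = aₖqₖ₋₁ + qₖ₋₂:
  k=0: a=7, p=7, q=1
  k=1: a=2, p=15, q=2
  k=2: a=2, p=37, q=5
  k=3: a=2, p=89, q=12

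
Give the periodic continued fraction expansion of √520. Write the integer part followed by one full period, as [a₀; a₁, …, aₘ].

a₀ = ⌊√520⌋ = 22.

[22; 1, 4, 11, 4, 1, 44]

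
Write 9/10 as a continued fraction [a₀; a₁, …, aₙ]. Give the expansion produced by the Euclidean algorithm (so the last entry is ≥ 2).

9 = 0·10 + 9
10 = 1·9 + 1
9 = 9·1 + 0  (stop)
So 9/10 = [0; 1, 9].

[0; 1, 9]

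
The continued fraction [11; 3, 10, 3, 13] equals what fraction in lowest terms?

Using pₖ = aₖpₖ₋₁ + pₖ₋₂ and qₖ = aₖqₖ₋₁ + qₖ₋₂:
  k=0: a=11, p=11, q=1
  k=1: a=3, p=34, q=3
  k=2: a=10, p=351, q=31
  k=3: a=3, p=1087, q=96
  k=4: a=13, p=14482, q=1279

14482/1279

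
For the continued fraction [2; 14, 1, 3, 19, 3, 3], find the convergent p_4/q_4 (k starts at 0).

2349/1136

Using pₖ = aₖpₖ₋₁ + pₖ₋₂, qₖ = aₖqₖ₋₁ + qₖ₋₂ (with p₋₁=1, p₋₂=0, q₋₁=0, q₋₂=1):
  k=0: a=2, p=2, q=1
  k=1: a=14, p=29, q=14
  k=2: a=1, p=31, q=15
  k=3: a=3, p=122, q=59
  k=4: a=19, p=2349, q=1136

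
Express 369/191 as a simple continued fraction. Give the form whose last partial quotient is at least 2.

[1; 1, 13, 1, 2, 4]

369 = 1×191 + 178
191 = 1×178 + 13
178 = 13×13 + 9
13 = 1×9 + 4
9 = 2×4 + 1
4 = 4×1 + 0  (stop)
So 369/191 = [1; 1, 13, 1, 2, 4].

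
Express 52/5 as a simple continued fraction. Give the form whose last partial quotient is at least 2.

[10; 2, 2]

52 = 10*5 + 2
5 = 2*2 + 1
2 = 2*1 + 0  (stop)
So 52/5 = [10; 2, 2].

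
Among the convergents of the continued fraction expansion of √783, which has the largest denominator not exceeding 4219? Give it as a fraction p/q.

√783 = [27; 1, 54, …] (period length 2).
Convergents:
  p_0/q_0 = 27/1
  p_1/q_1 = 28/1
  p_2/q_2 = 1539/55
  p_3/q_3 = 1567/56
  p_4/q_4 = 86157/3079
  p_5/q_5 = 87724/3135
  p_6/q_6 = 4823253/172369
q_5 = 3135 ≤ 4219 < 172369 = q_6, so the answer is 87724/3135.

87724/3135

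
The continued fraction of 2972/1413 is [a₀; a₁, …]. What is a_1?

2972 = 2·1413 + 146   →  a_0 = 2
1413 = 9·146 + 99   →  a_1 = 9

9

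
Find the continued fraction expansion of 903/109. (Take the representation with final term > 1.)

[8; 3, 1, 1, 15]

903 = 8*109 + 31
109 = 3*31 + 16
31 = 1*16 + 15
16 = 1*15 + 1
15 = 15*1 + 0  (stop)
So 903/109 = [8; 3, 1, 1, 15].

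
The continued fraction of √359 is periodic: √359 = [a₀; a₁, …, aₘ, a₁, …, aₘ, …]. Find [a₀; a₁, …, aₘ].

a₀ = ⌊√359⌋ = 18.
With m₀=0, d₀=1 and mₖ₊₁ = dₖaₖ − mₖ, dₖ₊₁ = (n − mₖ₊₁²)/dₖ, aₖ₊₁ = ⌊(a₀+mₖ₊₁)/dₖ₊₁⌋:
  k=1: m=18, d=35, a=1
  k=2: m=17, d=2, a=17
  k=3: m=17, d=35, a=1
  k=4: m=18, d=1, a=36
d=1 and a=2a₀=36 at k=4, so the next step gives (m, d) = (18, 35) again — its k=1 value — and the period has length 4.

[18; 1, 17, 1, 36]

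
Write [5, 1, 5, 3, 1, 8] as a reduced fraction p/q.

1279/219

Using pₖ = aₖpₖ₋₁ + pₖ₋₂ and qₖ = aₖqₖ₋₁ + qₖ₋₂:
  k=0: a=5, p=5, q=1
  k=1: a=1, p=6, q=1
  k=2: a=5, p=35, q=6
  k=3: a=3, p=111, q=19
  k=4: a=1, p=146, q=25
  k=5: a=8, p=1279, q=219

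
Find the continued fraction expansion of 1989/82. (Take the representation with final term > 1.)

1989 = 24×82 + 21
82 = 3×21 + 19
21 = 1×19 + 2
19 = 9×2 + 1
2 = 2×1 + 0  (stop)
So 1989/82 = [24; 3, 1, 9, 2].

[24; 3, 1, 9, 2]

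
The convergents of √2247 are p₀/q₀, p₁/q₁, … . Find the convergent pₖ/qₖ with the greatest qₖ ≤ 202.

√2247 = [47; 2, 2, 15, 2, 2, 94, …] (period length 6).
Convergents:
  p_0/q_0 = 47/1
  p_1/q_1 = 95/2
  p_2/q_2 = 237/5
  p_3/q_3 = 3650/77
  p_4/q_4 = 7537/159
  p_5/q_5 = 18724/395
q_4 = 159 ≤ 202 < 395 = q_5, so the answer is 7537/159.

7537/159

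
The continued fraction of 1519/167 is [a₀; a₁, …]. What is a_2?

1519 = 9·167 + 16   →  a_0 = 9
167 = 10·16 + 7   →  a_1 = 10
16 = 2·7 + 2   →  a_2 = 2

2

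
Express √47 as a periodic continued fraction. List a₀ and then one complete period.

a₀ = ⌊√47⌋ = 6.
With m₀=0, d₀=1 and mₖ₊₁ = dₖaₖ − mₖ, dₖ₊₁ = (n − mₖ₊₁²)/dₖ, aₖ₊₁ = ⌊(a₀+mₖ₊₁)/dₖ₊₁⌋:
  k=1: m=6, d=11, a=1
  k=2: m=5, d=2, a=5
  k=3: m=5, d=11, a=1
  k=4: m=6, d=1, a=12
d=1 and a=2a₀=12 at k=4, so the next step gives (m, d) = (6, 11) again — its k=1 value — and the period has length 4.

[6; 1, 5, 1, 12]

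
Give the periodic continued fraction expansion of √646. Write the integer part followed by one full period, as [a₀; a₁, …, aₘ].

[25; 2, 2, 2, 50]

a₀ = ⌊√646⌋ = 25.
With m₀=0, d₀=1 and mₖ₊₁ = dₖaₖ − mₖ, dₖ₊₁ = (n − mₖ₊₁²)/dₖ, aₖ₊₁ = ⌊(a₀+mₖ₊₁)/dₖ₊₁⌋:
  k=1: m=25, d=21, a=2
  k=2: m=17, d=17, a=2
  k=3: m=17, d=21, a=2
  k=4: m=25, d=1, a=50
d=1 and a=2a₀=50 at k=4, so the next step gives (m, d) = (25, 21) again — its k=1 value — and the period has length 4.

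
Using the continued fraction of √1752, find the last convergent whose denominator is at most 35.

293/7

√1752 = [41; 1, 5, 1, 82, …] (period length 4).
Convergents:
  p_0/q_0 = 41/1
  p_1/q_1 = 42/1
  p_2/q_2 = 251/6
  p_3/q_3 = 293/7
  p_4/q_4 = 24277/580
q_3 = 7 ≤ 35 < 580 = q_4, so the answer is 293/7.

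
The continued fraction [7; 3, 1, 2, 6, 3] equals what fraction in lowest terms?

Fold from the inside: start with 3/1.
  6 + 1/3 = 19/3
  2 + 3/19 = 41/19
  1 + 19/41 = 60/41
  3 + 41/60 = 221/60
  7 + 60/221 = 1607/221

1607/221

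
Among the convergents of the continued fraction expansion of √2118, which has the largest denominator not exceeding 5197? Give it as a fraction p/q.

194810/4233

√2118 = [46; 46, 92, …] (period length 2).
Convergents:
  p_0/q_0 = 46/1
  p_1/q_1 = 2117/46
  p_2/q_2 = 194810/4233
  p_3/q_3 = 8963377/194764
q_2 = 4233 ≤ 5197 < 194764 = q_3, so the answer is 194810/4233.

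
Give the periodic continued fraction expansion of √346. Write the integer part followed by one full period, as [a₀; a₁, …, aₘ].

[18; 1, 1, 1, 1, 36]

a₀ = ⌊√346⌋ = 18.
With m₀=0, d₀=1 and mₖ₊₁ = dₖaₖ − mₖ, dₖ₊₁ = (n − mₖ₊₁²)/dₖ, aₖ₊₁ = ⌊(a₀+mₖ₊₁)/dₖ₊₁⌋:
  k=1: m=18, d=22, a=1
  k=2: m=4, d=15, a=1
  k=3: m=11, d=15, a=1
  k=4: m=4, d=22, a=1
  k=5: m=18, d=1, a=36
d=1 and a=2a₀=36 at k=5, so the next step gives (m, d) = (18, 22) again — its k=1 value — and the period has length 5.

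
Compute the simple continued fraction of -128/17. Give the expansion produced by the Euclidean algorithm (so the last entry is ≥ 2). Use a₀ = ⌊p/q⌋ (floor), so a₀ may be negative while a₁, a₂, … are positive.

[-8; 2, 8]

-128 = -8×17 + 8
17 = 2×8 + 1
8 = 8×1 + 0  (stop)
So -128/17 = [-8; 2, 8].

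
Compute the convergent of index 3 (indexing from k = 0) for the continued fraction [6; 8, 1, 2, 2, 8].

159/26

Using pₖ = aₖpₖ₋₁ + pₖ₋₂, qₖ = aₖqₖ₋₁ + qₖ₋₂ (with p₋₁=1, p₋₂=0, q₋₁=0, q₋₂=1):
  k=0: a=6, p=6, q=1
  k=1: a=8, p=49, q=8
  k=2: a=1, p=55, q=9
  k=3: a=2, p=159, q=26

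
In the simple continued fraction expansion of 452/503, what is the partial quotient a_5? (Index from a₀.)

3

452 = 0·503 + 452   →  a_0 = 0
503 = 1·452 + 51   →  a_1 = 1
452 = 8·51 + 44   →  a_2 = 8
51 = 1·44 + 7   →  a_3 = 1
44 = 6·7 + 2   →  a_4 = 6
7 = 3·2 + 1   →  a_5 = 3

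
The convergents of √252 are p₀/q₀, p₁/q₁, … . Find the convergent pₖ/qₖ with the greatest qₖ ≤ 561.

4048/255

√252 = [15; 1, 6, 1, 30, …] (period length 4).
Convergents:
  p_0/q_0 = 15/1
  p_1/q_1 = 16/1
  p_2/q_2 = 111/7
  p_3/q_3 = 127/8
  p_4/q_4 = 3921/247
  p_5/q_5 = 4048/255
  p_6/q_6 = 28209/1777
q_5 = 255 ≤ 561 < 1777 = q_6, so the answer is 4048/255.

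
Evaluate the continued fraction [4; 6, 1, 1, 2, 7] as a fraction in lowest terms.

1013/244

Fold from the inside: start with 7/1.
  2 + 1/7 = 15/7
  1 + 7/15 = 22/15
  1 + 15/22 = 37/22
  6 + 22/37 = 244/37
  4 + 37/244 = 1013/244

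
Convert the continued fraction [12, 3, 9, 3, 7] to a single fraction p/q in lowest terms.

Using pₖ = aₖpₖ₋₁ + pₖ₋₂ and qₖ = aₖqₖ₋₁ + qₖ₋₂:
  k=0: a=12, p=12, q=1
  k=1: a=3, p=37, q=3
  k=2: a=9, p=345, q=28
  k=3: a=3, p=1072, q=87
  k=4: a=7, p=7849, q=637

7849/637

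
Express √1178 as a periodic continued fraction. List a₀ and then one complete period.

a₀ = ⌊√1178⌋ = 34.

[34; 3, 9, 2, 9, 3, 68]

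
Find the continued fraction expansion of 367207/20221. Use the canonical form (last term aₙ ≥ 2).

367207 = 18·20221 + 3229
20221 = 6·3229 + 847
3229 = 3·847 + 688
847 = 1·688 + 159
688 = 4·159 + 52
159 = 3·52 + 3
52 = 17·3 + 1
3 = 3·1 + 0  (stop)
So 367207/20221 = [18; 6, 3, 1, 4, 3, 17, 3].

[18; 6, 3, 1, 4, 3, 17, 3]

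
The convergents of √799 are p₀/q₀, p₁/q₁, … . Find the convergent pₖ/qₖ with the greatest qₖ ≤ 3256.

71995/2547

√799 = [28; 3, 1, 3, 56, …] (period length 4).
Convergents:
  p_0/q_0 = 28/1
  p_1/q_1 = 85/3
  p_2/q_2 = 113/4
  p_3/q_3 = 424/15
  p_4/q_4 = 23857/844
  p_5/q_5 = 71995/2547
  p_6/q_6 = 95852/3391
q_5 = 2547 ≤ 3256 < 3391 = q_6, so the answer is 71995/2547.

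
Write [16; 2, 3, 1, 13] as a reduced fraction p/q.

2039/124

Fold from the inside: start with 13/1.
  1 + 1/13 = 14/13
  3 + 13/14 = 55/14
  2 + 14/55 = 124/55
  16 + 55/124 = 2039/124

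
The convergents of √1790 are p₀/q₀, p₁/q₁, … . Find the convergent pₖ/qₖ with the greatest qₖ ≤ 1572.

√1790 = [42; 3, 4, 8, 4, 3, 84, …] (period length 6).
Convergents:
  p_0/q_0 = 42/1
  p_1/q_1 = 127/3
  p_2/q_2 = 550/13
  p_3/q_3 = 4527/107
  p_4/q_4 = 18658/441
  p_5/q_5 = 60501/1430
  p_6/q_6 = 5100742/120561
q_5 = 1430 ≤ 1572 < 120561 = q_6, so the answer is 60501/1430.

60501/1430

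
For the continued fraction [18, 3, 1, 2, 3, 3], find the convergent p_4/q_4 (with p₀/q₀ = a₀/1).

Using pₖ = aₖpₖ₋₁ + pₖ₋₂, qₖ = aₖqₖ₋₁ + qₖ₋₂ (with p₋₁=1, p₋₂=0, q₋₁=0, q₋₂=1):
  k=0: a=18, p=18, q=1
  k=1: a=3, p=55, q=3
  k=2: a=1, p=73, q=4
  k=3: a=2, p=201, q=11
  k=4: a=3, p=676, q=37

676/37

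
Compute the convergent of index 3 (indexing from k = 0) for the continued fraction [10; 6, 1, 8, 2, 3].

629/62

Using pₖ = aₖpₖ₋₁ + pₖ₋₂, qₖ = aₖqₖ₋₁ + qₖ₋₂ (with p₋₁=1, p₋₂=0, q₋₁=0, q₋₂=1):
  k=0: a=10, p=10, q=1
  k=1: a=6, p=61, q=6
  k=2: a=1, p=71, q=7
  k=3: a=8, p=629, q=62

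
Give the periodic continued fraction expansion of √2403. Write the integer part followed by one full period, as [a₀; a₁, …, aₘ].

a₀ = ⌊√2403⌋ = 49.

[49; 49, 98]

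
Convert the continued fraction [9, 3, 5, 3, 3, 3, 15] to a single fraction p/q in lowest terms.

79529/8539

Fold from the inside: start with 15/1.
  3 + 1/15 = 46/15
  3 + 15/46 = 153/46
  3 + 46/153 = 505/153
  5 + 153/505 = 2678/505
  3 + 505/2678 = 8539/2678
  9 + 2678/8539 = 79529/8539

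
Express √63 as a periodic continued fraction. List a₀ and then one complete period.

[7; 1, 14]

a₀ = ⌊√63⌋ = 7.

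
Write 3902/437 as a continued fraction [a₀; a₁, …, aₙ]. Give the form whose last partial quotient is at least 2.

3902 = 8·437 + 406
437 = 1·406 + 31
406 = 13·31 + 3
31 = 10·3 + 1
3 = 3·1 + 0  (stop)
So 3902/437 = [8; 1, 13, 10, 3].

[8; 1, 13, 10, 3]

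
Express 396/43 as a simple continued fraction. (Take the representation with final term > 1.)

[9; 4, 1, 3, 2]

396 = 9×43 + 9
43 = 4×9 + 7
9 = 1×7 + 2
7 = 3×2 + 1
2 = 2×1 + 0  (stop)
So 396/43 = [9; 4, 1, 3, 2].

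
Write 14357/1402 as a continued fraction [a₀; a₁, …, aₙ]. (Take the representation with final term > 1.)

14357 = 10·1402 + 337
1402 = 4·337 + 54
337 = 6·54 + 13
54 = 4·13 + 2
13 = 6·2 + 1
2 = 2·1 + 0  (stop)
So 14357/1402 = [10; 4, 6, 4, 6, 2].

[10; 4, 6, 4, 6, 2]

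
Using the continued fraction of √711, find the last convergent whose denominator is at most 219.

√711 = [26; 1, 1, 1, 52, …] (period length 4).
Convergents:
  p_0/q_0 = 26/1
  p_1/q_1 = 27/1
  p_2/q_2 = 53/2
  p_3/q_3 = 80/3
  p_4/q_4 = 4213/158
  p_5/q_5 = 4293/161
  p_6/q_6 = 8506/319
q_5 = 161 ≤ 219 < 319 = q_6, so the answer is 4293/161.

4293/161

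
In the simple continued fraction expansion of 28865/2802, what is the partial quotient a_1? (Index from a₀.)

28865 = 10·2802 + 845   →  a_0 = 10
2802 = 3·845 + 267   →  a_1 = 3

3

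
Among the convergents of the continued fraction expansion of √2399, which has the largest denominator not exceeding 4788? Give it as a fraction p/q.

232751/4752

√2399 = [48; 1, 47, 1, 96, …] (period length 4).
Convergents:
  p_0/q_0 = 48/1
  p_1/q_1 = 49/1
  p_2/q_2 = 2351/48
  p_3/q_3 = 2400/49
  p_4/q_4 = 232751/4752
  p_5/q_5 = 235151/4801
q_4 = 4752 ≤ 4788 < 4801 = q_5, so the answer is 232751/4752.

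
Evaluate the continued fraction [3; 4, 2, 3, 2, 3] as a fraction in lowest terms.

Fold from the inside: start with 3/1.
  2 + 1/3 = 7/3
  3 + 3/7 = 24/7
  2 + 7/24 = 55/24
  4 + 24/55 = 244/55
  3 + 55/244 = 787/244

787/244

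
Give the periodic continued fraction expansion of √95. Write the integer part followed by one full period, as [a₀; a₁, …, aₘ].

[9; 1, 2, 1, 18]

a₀ = ⌊√95⌋ = 9.
With m₀=0, d₀=1 and mₖ₊₁ = dₖaₖ − mₖ, dₖ₊₁ = (n − mₖ₊₁²)/dₖ, aₖ₊₁ = ⌊(a₀+mₖ₊₁)/dₖ₊₁⌋:
  k=1: m=9, d=14, a=1
  k=2: m=5, d=5, a=2
  k=3: m=5, d=14, a=1
  k=4: m=9, d=1, a=18
d=1 and a=2a₀=18 at k=4, so the next step gives (m, d) = (9, 14) again — its k=1 value — and the period has length 4.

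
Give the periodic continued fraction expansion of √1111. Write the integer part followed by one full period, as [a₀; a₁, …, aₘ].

a₀ = ⌊√1111⌋ = 33.
With m₀=0, d₀=1 and mₖ₊₁ = dₖaₖ − mₖ, dₖ₊₁ = (n − mₖ₊₁²)/dₖ, aₖ₊₁ = ⌊(a₀+mₖ₊₁)/dₖ₊₁⌋:
  k=1: m=33, d=22, a=3
  k=2: m=33, d=1, a=66
d=1 and a=2a₀=66 at k=2, so the next step gives (m, d) = (33, 22) again — its k=1 value — and the period has length 2.

[33; 3, 66]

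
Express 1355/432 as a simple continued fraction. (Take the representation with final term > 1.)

1355 = 3·432 + 59
432 = 7·59 + 19
59 = 3·19 + 2
19 = 9·2 + 1
2 = 2·1 + 0  (stop)
So 1355/432 = [3; 7, 3, 9, 2].

[3; 7, 3, 9, 2]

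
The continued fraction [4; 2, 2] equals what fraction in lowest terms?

22/5

Fold from the inside: start with 2/1.
  2 + 1/2 = 5/2
  4 + 2/5 = 22/5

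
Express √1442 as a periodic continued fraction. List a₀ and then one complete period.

[37; 1, 36, 1, 74]

a₀ = ⌊√1442⌋ = 37.
With m₀=0, d₀=1 and mₖ₊₁ = dₖaₖ − mₖ, dₖ₊₁ = (n − mₖ₊₁²)/dₖ, aₖ₊₁ = ⌊(a₀+mₖ₊₁)/dₖ₊₁⌋:
  k=1: m=37, d=73, a=1
  k=2: m=36, d=2, a=36
  k=3: m=36, d=73, a=1
  k=4: m=37, d=1, a=74
d=1 and a=2a₀=74 at k=4, so the next step gives (m, d) = (37, 73) again — its k=1 value — and the period has length 4.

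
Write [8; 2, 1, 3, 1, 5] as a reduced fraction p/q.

Using pₖ = aₖpₖ₋₁ + pₖ₋₂ and qₖ = aₖqₖ₋₁ + qₖ₋₂:
  k=0: a=8, p=8, q=1
  k=1: a=2, p=17, q=2
  k=2: a=1, p=25, q=3
  k=3: a=3, p=92, q=11
  k=4: a=1, p=117, q=14
  k=5: a=5, p=677, q=81

677/81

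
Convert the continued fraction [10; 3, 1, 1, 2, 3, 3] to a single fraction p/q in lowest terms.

Fold from the inside: start with 3/1.
  3 + 1/3 = 10/3
  2 + 3/10 = 23/10
  1 + 10/23 = 33/23
  1 + 23/33 = 56/33
  3 + 33/56 = 201/56
  10 + 56/201 = 2066/201

2066/201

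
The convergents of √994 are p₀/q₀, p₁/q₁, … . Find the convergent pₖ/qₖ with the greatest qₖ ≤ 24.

599/19

√994 = [31; 1, 1, 8, 1, 1, 62, …] (period length 6).
Convergents:
  p_0/q_0 = 31/1
  p_1/q_1 = 32/1
  p_2/q_2 = 63/2
  p_3/q_3 = 536/17
  p_4/q_4 = 599/19
  p_5/q_5 = 1135/36
q_4 = 19 ≤ 24 < 36 = q_5, so the answer is 599/19.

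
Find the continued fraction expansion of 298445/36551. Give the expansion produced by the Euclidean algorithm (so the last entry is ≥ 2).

[8; 6, 18, 2, 1, 6, 5, 3]

298445 = 8×36551 + 6037
36551 = 6×6037 + 329
6037 = 18×329 + 115
329 = 2×115 + 99
115 = 1×99 + 16
99 = 6×16 + 3
16 = 5×3 + 1
3 = 3×1 + 0  (stop)
So 298445/36551 = [8; 6, 18, 2, 1, 6, 5, 3].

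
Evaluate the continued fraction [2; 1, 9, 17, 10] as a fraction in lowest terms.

Fold from the inside: start with 10/1.
  17 + 1/10 = 171/10
  9 + 10/171 = 1549/171
  1 + 171/1549 = 1720/1549
  2 + 1549/1720 = 4989/1720

4989/1720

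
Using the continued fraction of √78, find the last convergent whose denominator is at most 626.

4672/529

√78 = [8; 1, 4, 1, 16, …] (period length 4).
Convergents:
  p_0/q_0 = 8/1
  p_1/q_1 = 9/1
  p_2/q_2 = 44/5
  p_3/q_3 = 53/6
  p_4/q_4 = 892/101
  p_5/q_5 = 945/107
  p_6/q_6 = 4672/529
  p_7/q_7 = 5617/636
q_6 = 529 ≤ 626 < 636 = q_7, so the answer is 4672/529.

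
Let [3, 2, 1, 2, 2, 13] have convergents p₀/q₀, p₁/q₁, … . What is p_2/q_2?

Using pₖ = aₖpₖ₋₁ + pₖ₋₂, qₖ = aₖqₖ₋₁ + qₖ₋₂ (with p₋₁=1, p₋₂=0, q₋₁=0, q₋₂=1):
  k=0: a=3, p=3, q=1
  k=1: a=2, p=7, q=2
  k=2: a=1, p=10, q=3

10/3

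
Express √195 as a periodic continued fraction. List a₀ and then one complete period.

[13; 1, 26]

a₀ = ⌊√195⌋ = 13.
With m₀=0, d₀=1 and mₖ₊₁ = dₖaₖ − mₖ, dₖ₊₁ = (n − mₖ₊₁²)/dₖ, aₖ₊₁ = ⌊(a₀+mₖ₊₁)/dₖ₊₁⌋:
  k=1: m=13, d=26, a=1
  k=2: m=13, d=1, a=26
d=1 and a=2a₀=26 at k=2, so the next step gives (m, d) = (13, 26) again — its k=1 value — and the period has length 2.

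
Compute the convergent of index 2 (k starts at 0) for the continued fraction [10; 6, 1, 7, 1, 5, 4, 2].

71/7

Using pₖ = aₖpₖ₋₁ + pₖ₋₂, qₖ = aₖqₖ₋₁ + qₖ₋₂ (with p₋₁=1, p₋₂=0, q₋₁=0, q₋₂=1):
  k=0: a=10, p=10, q=1
  k=1: a=6, p=61, q=6
  k=2: a=1, p=71, q=7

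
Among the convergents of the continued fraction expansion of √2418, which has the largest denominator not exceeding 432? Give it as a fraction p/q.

√2418 = [49; 5, 1, 3, 2, 3, 1, 5, 98, …] (period length 8).
Convergents:
  p_0/q_0 = 49/1
  p_1/q_1 = 246/5
  p_2/q_2 = 295/6
  p_3/q_3 = 1131/23
  p_4/q_4 = 2557/52
  p_5/q_5 = 8802/179
  p_6/q_6 = 11359/231
  p_7/q_7 = 65597/1334
q_6 = 231 ≤ 432 < 1334 = q_7, so the answer is 11359/231.

11359/231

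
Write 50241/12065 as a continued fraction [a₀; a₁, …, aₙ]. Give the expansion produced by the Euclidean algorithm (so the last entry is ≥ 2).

50241 = 4×12065 + 1981
12065 = 6×1981 + 179
1981 = 11×179 + 12
179 = 14×12 + 11
12 = 1×11 + 1
11 = 11×1 + 0  (stop)
So 50241/12065 = [4; 6, 11, 14, 1, 11].

[4; 6, 11, 14, 1, 11]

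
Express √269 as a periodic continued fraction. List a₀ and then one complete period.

[16; 2, 2, 32]

a₀ = ⌊√269⌋ = 16.
With m₀=0, d₀=1 and mₖ₊₁ = dₖaₖ − mₖ, dₖ₊₁ = (n − mₖ₊₁²)/dₖ, aₖ₊₁ = ⌊(a₀+mₖ₊₁)/dₖ₊₁⌋:
  k=1: m=16, d=13, a=2
  k=2: m=10, d=13, a=2
  k=3: m=16, d=1, a=32
d=1 and a=2a₀=32 at k=3, so the next step gives (m, d) = (16, 13) again — its k=1 value — and the period has length 3.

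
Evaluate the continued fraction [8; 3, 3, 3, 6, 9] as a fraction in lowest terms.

15817/1905

Fold from the inside: start with 9/1.
  6 + 1/9 = 55/9
  3 + 9/55 = 174/55
  3 + 55/174 = 577/174
  3 + 174/577 = 1905/577
  8 + 577/1905 = 15817/1905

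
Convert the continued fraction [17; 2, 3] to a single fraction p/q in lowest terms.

122/7

Fold from the inside: start with 3/1.
  2 + 1/3 = 7/3
  17 + 3/7 = 122/7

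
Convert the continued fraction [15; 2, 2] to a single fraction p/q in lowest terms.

Using pₖ = aₖpₖ₋₁ + pₖ₋₂ and qₖ = aₖqₖ₋₁ + qₖ₋₂:
  k=0: a=15, p=15, q=1
  k=1: a=2, p=31, q=2
  k=2: a=2, p=77, q=5

77/5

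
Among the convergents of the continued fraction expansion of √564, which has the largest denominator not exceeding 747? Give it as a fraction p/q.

13513/569

√564 = [23; 1, 2, 1, 46, …] (period length 4).
Convergents:
  p_0/q_0 = 23/1
  p_1/q_1 = 24/1
  p_2/q_2 = 71/3
  p_3/q_3 = 95/4
  p_4/q_4 = 4441/187
  p_5/q_5 = 4536/191
  p_6/q_6 = 13513/569
  p_7/q_7 = 18049/760
q_6 = 569 ≤ 747 < 760 = q_7, so the answer is 13513/569.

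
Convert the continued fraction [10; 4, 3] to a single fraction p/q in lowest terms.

Fold from the inside: start with 3/1.
  4 + 1/3 = 13/3
  10 + 3/13 = 133/13

133/13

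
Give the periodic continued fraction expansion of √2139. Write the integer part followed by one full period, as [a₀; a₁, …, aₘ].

[46; 4, 92]

a₀ = ⌊√2139⌋ = 46.
With m₀=0, d₀=1 and mₖ₊₁ = dₖaₖ − mₖ, dₖ₊₁ = (n − mₖ₊₁²)/dₖ, aₖ₊₁ = ⌊(a₀+mₖ₊₁)/dₖ₊₁⌋:
  k=1: m=46, d=23, a=4
  k=2: m=46, d=1, a=92
d=1 and a=2a₀=92 at k=2, so the next step gives (m, d) = (46, 23) again — its k=1 value — and the period has length 2.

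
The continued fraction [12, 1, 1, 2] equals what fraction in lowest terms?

63/5

Fold from the inside: start with 2/1.
  1 + 1/2 = 3/2
  1 + 2/3 = 5/3
  12 + 3/5 = 63/5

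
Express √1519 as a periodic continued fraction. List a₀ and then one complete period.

[38; 1, 37, 1, 76]

a₀ = ⌊√1519⌋ = 38.
With m₀=0, d₀=1 and mₖ₊₁ = dₖaₖ − mₖ, dₖ₊₁ = (n − mₖ₊₁²)/dₖ, aₖ₊₁ = ⌊(a₀+mₖ₊₁)/dₖ₊₁⌋:
  k=1: m=38, d=75, a=1
  k=2: m=37, d=2, a=37
  k=3: m=37, d=75, a=1
  k=4: m=38, d=1, a=76
d=1 and a=2a₀=76 at k=4, so the next step gives (m, d) = (38, 75) again — its k=1 value — and the period has length 4.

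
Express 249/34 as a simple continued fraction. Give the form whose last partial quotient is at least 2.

[7; 3, 11]

249 = 7·34 + 11
34 = 3·11 + 1
11 = 11·1 + 0  (stop)
So 249/34 = [7; 3, 11].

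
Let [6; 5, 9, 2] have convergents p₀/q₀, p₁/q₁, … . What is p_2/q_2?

285/46

Using pₖ = aₖpₖ₋₁ + pₖ₋₂, qₖ = aₖqₖ₋₁ + qₖ₋₂ (with p₋₁=1, p₋₂=0, q₋₁=0, q₋₂=1):
  k=0: a=6, p=6, q=1
  k=1: a=5, p=31, q=5
  k=2: a=9, p=285, q=46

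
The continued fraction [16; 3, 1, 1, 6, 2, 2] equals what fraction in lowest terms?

3973/244

Fold from the inside: start with 2/1.
  2 + 1/2 = 5/2
  6 + 2/5 = 32/5
  1 + 5/32 = 37/32
  1 + 32/37 = 69/37
  3 + 37/69 = 244/69
  16 + 69/244 = 3973/244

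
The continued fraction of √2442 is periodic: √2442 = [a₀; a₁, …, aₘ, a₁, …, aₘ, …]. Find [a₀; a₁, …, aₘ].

[49; 2, 2, 2, 98]

a₀ = ⌊√2442⌋ = 49.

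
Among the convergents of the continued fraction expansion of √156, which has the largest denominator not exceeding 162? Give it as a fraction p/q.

√156 = [12; 2, 24, …] (period length 2).
Convergents:
  p_0/q_0 = 12/1
  p_1/q_1 = 25/2
  p_2/q_2 = 612/49
  p_3/q_3 = 1249/100
  p_4/q_4 = 30588/2449
q_3 = 100 ≤ 162 < 2449 = q_4, so the answer is 1249/100.

1249/100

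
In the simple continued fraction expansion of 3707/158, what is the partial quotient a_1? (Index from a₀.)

2

3707 = 23·158 + 73   →  a_0 = 23
158 = 2·73 + 12   →  a_1 = 2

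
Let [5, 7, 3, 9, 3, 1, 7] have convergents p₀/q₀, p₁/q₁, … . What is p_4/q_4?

3272/637

Using pₖ = aₖpₖ₋₁ + pₖ₋₂, qₖ = aₖqₖ₋₁ + qₖ₋₂ (with p₋₁=1, p₋₂=0, q₋₁=0, q₋₂=1):
  k=0: a=5, p=5, q=1
  k=1: a=7, p=36, q=7
  k=2: a=3, p=113, q=22
  k=3: a=9, p=1053, q=205
  k=4: a=3, p=3272, q=637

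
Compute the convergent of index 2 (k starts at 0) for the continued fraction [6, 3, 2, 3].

Using pₖ = aₖpₖ₋₁ + pₖ₋₂, qₖ = aₖqₖ₋₁ + qₖ₋₂ (with p₋₁=1, p₋₂=0, q₋₁=0, q₋₂=1):
  k=0: a=6, p=6, q=1
  k=1: a=3, p=19, q=3
  k=2: a=2, p=44, q=7

44/7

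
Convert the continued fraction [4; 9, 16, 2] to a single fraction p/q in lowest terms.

Fold from the inside: start with 2/1.
  16 + 1/2 = 33/2
  9 + 2/33 = 299/33
  4 + 33/299 = 1229/299

1229/299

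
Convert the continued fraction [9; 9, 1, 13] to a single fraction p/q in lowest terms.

1265/139

Fold from the inside: start with 13/1.
  1 + 1/13 = 14/13
  9 + 13/14 = 139/14
  9 + 14/139 = 1265/139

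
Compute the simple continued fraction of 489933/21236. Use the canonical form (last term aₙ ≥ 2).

[23; 14, 9, 15, 11]

489933 = 23*21236 + 1505
21236 = 14*1505 + 166
1505 = 9*166 + 11
166 = 15*11 + 1
11 = 11*1 + 0  (stop)
So 489933/21236 = [23; 14, 9, 15, 11].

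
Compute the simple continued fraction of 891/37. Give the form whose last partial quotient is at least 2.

891 = 24·37 + 3
37 = 12·3 + 1
3 = 3·1 + 0  (stop)
So 891/37 = [24; 12, 3].

[24; 12, 3]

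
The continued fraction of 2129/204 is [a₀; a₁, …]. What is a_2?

3

2129 = 10·204 + 89   →  a_0 = 10
204 = 2·89 + 26   →  a_1 = 2
89 = 3·26 + 11   →  a_2 = 3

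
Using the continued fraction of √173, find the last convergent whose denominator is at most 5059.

29239/2223

√173 = [13; 6, 1, 1, 6, 26, …] (period length 5).
Convergents:
  p_0/q_0 = 13/1
  p_1/q_1 = 79/6
  p_2/q_2 = 92/7
  p_3/q_3 = 171/13
  p_4/q_4 = 1118/85
  p_5/q_5 = 29239/2223
  p_6/q_6 = 176552/13423
q_5 = 2223 ≤ 5059 < 13423 = q_6, so the answer is 29239/2223.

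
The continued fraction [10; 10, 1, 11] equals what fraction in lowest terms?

1322/131

Using pₖ = aₖpₖ₋₁ + pₖ₋₂ and qₖ = aₖqₖ₋₁ + qₖ₋₂:
  k=0: a=10, p=10, q=1
  k=1: a=10, p=101, q=10
  k=2: a=1, p=111, q=11
  k=3: a=11, p=1322, q=131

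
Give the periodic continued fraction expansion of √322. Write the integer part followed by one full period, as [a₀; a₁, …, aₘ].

[17; 1, 16, 1, 34]

a₀ = ⌊√322⌋ = 17.
With m₀=0, d₀=1 and mₖ₊₁ = dₖaₖ − mₖ, dₖ₊₁ = (n − mₖ₊₁²)/dₖ, aₖ₊₁ = ⌊(a₀+mₖ₊₁)/dₖ₊₁⌋:
  k=1: m=17, d=33, a=1
  k=2: m=16, d=2, a=16
  k=3: m=16, d=33, a=1
  k=4: m=17, d=1, a=34
d=1 and a=2a₀=34 at k=4, so the next step gives (m, d) = (17, 33) again — its k=1 value — and the period has length 4.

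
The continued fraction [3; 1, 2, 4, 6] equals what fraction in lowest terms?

Using pₖ = aₖpₖ₋₁ + pₖ₋₂ and qₖ = aₖqₖ₋₁ + qₖ₋₂:
  k=0: a=3, p=3, q=1
  k=1: a=1, p=4, q=1
  k=2: a=2, p=11, q=3
  k=3: a=4, p=48, q=13
  k=4: a=6, p=299, q=81

299/81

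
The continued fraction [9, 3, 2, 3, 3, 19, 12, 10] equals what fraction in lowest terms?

1721789/185315

Using pₖ = aₖpₖ₋₁ + pₖ₋₂ and qₖ = aₖqₖ₋₁ + qₖ₋₂:
  k=0: a=9, p=9, q=1
  k=1: a=3, p=28, q=3
  k=2: a=2, p=65, q=7
  k=3: a=3, p=223, q=24
  k=4: a=3, p=734, q=79
  k=5: a=19, p=14169, q=1525
  k=6: a=12, p=170762, q=18379
  k=7: a=10, p=1721789, q=185315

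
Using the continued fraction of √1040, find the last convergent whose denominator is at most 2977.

√1040 = [32; 4, 64, …] (period length 2).
Convergents:
  p_0/q_0 = 32/1
  p_1/q_1 = 129/4
  p_2/q_2 = 8288/257
  p_3/q_3 = 33281/1032
  p_4/q_4 = 2138272/66305
q_3 = 1032 ≤ 2977 < 66305 = q_4, so the answer is 33281/1032.

33281/1032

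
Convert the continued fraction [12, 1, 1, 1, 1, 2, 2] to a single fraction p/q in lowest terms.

391/31

Using pₖ = aₖpₖ₋₁ + pₖ₋₂ and qₖ = aₖqₖ₋₁ + qₖ₋₂:
  k=0: a=12, p=12, q=1
  k=1: a=1, p=13, q=1
  k=2: a=1, p=25, q=2
  k=3: a=1, p=38, q=3
  k=4: a=1, p=63, q=5
  k=5: a=2, p=164, q=13
  k=6: a=2, p=391, q=31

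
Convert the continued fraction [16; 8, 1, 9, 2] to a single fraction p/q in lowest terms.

3013/187

Using pₖ = aₖpₖ₋₁ + pₖ₋₂ and qₖ = aₖqₖ₋₁ + qₖ₋₂:
  k=0: a=16, p=16, q=1
  k=1: a=8, p=129, q=8
  k=2: a=1, p=145, q=9
  k=3: a=9, p=1434, q=89
  k=4: a=2, p=3013, q=187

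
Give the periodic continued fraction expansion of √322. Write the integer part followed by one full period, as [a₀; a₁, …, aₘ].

a₀ = ⌊√322⌋ = 17.
With m₀=0, d₀=1 and mₖ₊₁ = dₖaₖ − mₖ, dₖ₊₁ = (n − mₖ₊₁²)/dₖ, aₖ₊₁ = ⌊(a₀+mₖ₊₁)/dₖ₊₁⌋:
  k=1: m=17, d=33, a=1
  k=2: m=16, d=2, a=16
  k=3: m=16, d=33, a=1
  k=4: m=17, d=1, a=34
d=1 and a=2a₀=34 at k=4, so the next step gives (m, d) = (17, 33) again — its k=1 value — and the period has length 4.

[17; 1, 16, 1, 34]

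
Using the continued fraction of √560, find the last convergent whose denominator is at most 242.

3384/143

√560 = [23; 1, 1, 1, 46, …] (period length 4).
Convergents:
  p_0/q_0 = 23/1
  p_1/q_1 = 24/1
  p_2/q_2 = 47/2
  p_3/q_3 = 71/3
  p_4/q_4 = 3313/140
  p_5/q_5 = 3384/143
  p_6/q_6 = 6697/283
q_5 = 143 ≤ 242 < 283 = q_6, so the answer is 3384/143.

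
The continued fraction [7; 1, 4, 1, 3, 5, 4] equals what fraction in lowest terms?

Using pₖ = aₖpₖ₋₁ + pₖ₋₂ and qₖ = aₖqₖ₋₁ + qₖ₋₂:
  k=0: a=7, p=7, q=1
  k=1: a=1, p=8, q=1
  k=2: a=4, p=39, q=5
  k=3: a=1, p=47, q=6
  k=4: a=3, p=180, q=23
  k=5: a=5, p=947, q=121
  k=6: a=4, p=3968, q=507

3968/507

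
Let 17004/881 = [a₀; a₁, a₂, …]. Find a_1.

3

17004 = 19·881 + 265   →  a_0 = 19
881 = 3·265 + 86   →  a_1 = 3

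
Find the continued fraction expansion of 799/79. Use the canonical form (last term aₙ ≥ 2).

[10; 8, 1, 3, 2]

799 = 10·79 + 9
79 = 8·9 + 7
9 = 1·7 + 2
7 = 3·2 + 1
2 = 2·1 + 0  (stop)
So 799/79 = [10; 8, 1, 3, 2].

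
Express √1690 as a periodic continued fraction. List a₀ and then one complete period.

[41; 9, 8, 9, 82]

a₀ = ⌊√1690⌋ = 41.
With m₀=0, d₀=1 and mₖ₊₁ = dₖaₖ − mₖ, dₖ₊₁ = (n − mₖ₊₁²)/dₖ, aₖ₊₁ = ⌊(a₀+mₖ₊₁)/dₖ₊₁⌋:
  k=1: m=41, d=9, a=9
  k=2: m=40, d=10, a=8
  k=3: m=40, d=9, a=9
  k=4: m=41, d=1, a=82
d=1 and a=2a₀=82 at k=4, so the next step gives (m, d) = (41, 9) again — its k=1 value — and the period has length 4.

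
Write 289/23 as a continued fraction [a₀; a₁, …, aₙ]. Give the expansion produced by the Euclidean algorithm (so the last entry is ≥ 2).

289 = 12*23 + 13
23 = 1*13 + 10
13 = 1*10 + 3
10 = 3*3 + 1
3 = 3*1 + 0  (stop)
So 289/23 = [12; 1, 1, 3, 3].

[12; 1, 1, 3, 3]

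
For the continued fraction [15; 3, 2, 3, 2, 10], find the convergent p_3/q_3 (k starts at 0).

Using pₖ = aₖpₖ₋₁ + pₖ₋₂, qₖ = aₖqₖ₋₁ + qₖ₋₂ (with p₋₁=1, p₋₂=0, q₋₁=0, q₋₂=1):
  k=0: a=15, p=15, q=1
  k=1: a=3, p=46, q=3
  k=2: a=2, p=107, q=7
  k=3: a=3, p=367, q=24

367/24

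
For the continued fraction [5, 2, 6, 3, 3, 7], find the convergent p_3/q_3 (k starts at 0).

224/41

Using pₖ = aₖpₖ₋₁ + pₖ₋₂, qₖ = aₖqₖ₋₁ + qₖ₋₂ (with p₋₁=1, p₋₂=0, q₋₁=0, q₋₂=1):
  k=0: a=5, p=5, q=1
  k=1: a=2, p=11, q=2
  k=2: a=6, p=71, q=13
  k=3: a=3, p=224, q=41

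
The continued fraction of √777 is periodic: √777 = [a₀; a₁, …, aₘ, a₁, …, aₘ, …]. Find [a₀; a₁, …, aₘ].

[27; 1, 6, 1, 54]

a₀ = ⌊√777⌋ = 27.
With m₀=0, d₀=1 and mₖ₊₁ = dₖaₖ − mₖ, dₖ₊₁ = (n − mₖ₊₁²)/dₖ, aₖ₊₁ = ⌊(a₀+mₖ₊₁)/dₖ₊₁⌋:
  k=1: m=27, d=48, a=1
  k=2: m=21, d=7, a=6
  k=3: m=21, d=48, a=1
  k=4: m=27, d=1, a=54
d=1 and a=2a₀=54 at k=4, so the next step gives (m, d) = (27, 48) again — its k=1 value — and the period has length 4.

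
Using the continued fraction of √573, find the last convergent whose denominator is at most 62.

383/16

√573 = [23; 1, 14, 1, 46, …] (period length 4).
Convergents:
  p_0/q_0 = 23/1
  p_1/q_1 = 24/1
  p_2/q_2 = 359/15
  p_3/q_3 = 383/16
  p_4/q_4 = 17977/751
q_3 = 16 ≤ 62 < 751 = q_4, so the answer is 383/16.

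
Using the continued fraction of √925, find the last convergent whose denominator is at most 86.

√925 = [30; 2, 2, 2, 2, 60, …] (period length 5).
Convergents:
  p_0/q_0 = 30/1
  p_1/q_1 = 61/2
  p_2/q_2 = 152/5
  p_3/q_3 = 365/12
  p_4/q_4 = 882/29
  p_5/q_5 = 53285/1752
q_4 = 29 ≤ 86 < 1752 = q_5, so the answer is 882/29.

882/29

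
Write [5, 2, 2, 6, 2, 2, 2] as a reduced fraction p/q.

2211/409

Using pₖ = aₖpₖ₋₁ + pₖ₋₂ and qₖ = aₖqₖ₋₁ + qₖ₋₂:
  k=0: a=5, p=5, q=1
  k=1: a=2, p=11, q=2
  k=2: a=2, p=27, q=5
  k=3: a=6, p=173, q=32
  k=4: a=2, p=373, q=69
  k=5: a=2, p=919, q=170
  k=6: a=2, p=2211, q=409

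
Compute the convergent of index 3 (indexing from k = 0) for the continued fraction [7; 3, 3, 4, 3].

Using pₖ = aₖpₖ₋₁ + pₖ₋₂, qₖ = aₖqₖ₋₁ + qₖ₋₂ (with p₋₁=1, p₋₂=0, q₋₁=0, q₋₂=1):
  k=0: a=7, p=7, q=1
  k=1: a=3, p=22, q=3
  k=2: a=3, p=73, q=10
  k=3: a=4, p=314, q=43

314/43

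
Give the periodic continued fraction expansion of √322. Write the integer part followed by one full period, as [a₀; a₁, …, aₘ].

[17; 1, 16, 1, 34]

a₀ = ⌊√322⌋ = 17.
With m₀=0, d₀=1 and mₖ₊₁ = dₖaₖ − mₖ, dₖ₊₁ = (n − mₖ₊₁²)/dₖ, aₖ₊₁ = ⌊(a₀+mₖ₊₁)/dₖ₊₁⌋:
  k=1: m=17, d=33, a=1
  k=2: m=16, d=2, a=16
  k=3: m=16, d=33, a=1
  k=4: m=17, d=1, a=34
d=1 and a=2a₀=34 at k=4, so the next step gives (m, d) = (17, 33) again — its k=1 value — and the period has length 4.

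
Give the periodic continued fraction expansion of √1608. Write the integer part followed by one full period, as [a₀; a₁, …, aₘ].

a₀ = ⌊√1608⌋ = 40.
With m₀=0, d₀=1 and mₖ₊₁ = dₖaₖ − mₖ, dₖ₊₁ = (n − mₖ₊₁²)/dₖ, aₖ₊₁ = ⌊(a₀+mₖ₊₁)/dₖ₊₁⌋:
  k=1: m=40, d=8, a=10
  k=2: m=40, d=1, a=80
d=1 and a=2a₀=80 at k=2, so the next step gives (m, d) = (40, 8) again — its k=1 value — and the period has length 2.

[40; 10, 80]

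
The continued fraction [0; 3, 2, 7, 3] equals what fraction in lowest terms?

Fold from the inside: start with 3/1.
  7 + 1/3 = 22/3
  2 + 3/22 = 47/22
  3 + 22/47 = 163/47
  0 + 47/163 = 47/163

47/163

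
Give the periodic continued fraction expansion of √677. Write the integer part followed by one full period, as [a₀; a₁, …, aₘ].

a₀ = ⌊√677⌋ = 26.
With m₀=0, d₀=1 and mₖ₊₁ = dₖaₖ − mₖ, dₖ₊₁ = (n − mₖ₊₁²)/dₖ, aₖ₊₁ = ⌊(a₀+mₖ₊₁)/dₖ₊₁⌋:
  k=1: m=26, d=1, a=52
d=1 and a=2a₀=52 at k=1, so the next step gives (m, d) = (26, 1) again — its k=1 value — and the period has length 1.

[26; 52]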